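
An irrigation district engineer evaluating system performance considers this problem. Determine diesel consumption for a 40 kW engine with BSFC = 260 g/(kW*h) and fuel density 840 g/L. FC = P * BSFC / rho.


FC = P * BSFC / rho_fuel
   = 40 * 260 / 840
   = 10400 / 840
   = 12.38 L/h


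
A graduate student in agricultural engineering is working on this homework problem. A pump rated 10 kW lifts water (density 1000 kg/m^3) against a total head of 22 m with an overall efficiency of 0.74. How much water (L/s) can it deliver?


Q = (P * 1000 * eta) / (rho * g * H)
  = (10 * 1000 * 0.74) / (1000 * 9.81 * 22)
  = 7400 / 215820
  = 0.03429 m^3/s = 34.29 L/s


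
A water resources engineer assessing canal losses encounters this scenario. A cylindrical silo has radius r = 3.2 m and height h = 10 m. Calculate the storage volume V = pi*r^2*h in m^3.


V = pi * r^2 * h
  = pi * 3.2^2 * 10
  = pi * 10.24 * 10
  = 321.70 m^3


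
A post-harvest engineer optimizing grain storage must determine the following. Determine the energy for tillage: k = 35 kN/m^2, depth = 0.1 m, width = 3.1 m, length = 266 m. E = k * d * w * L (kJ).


E = k * d * w * L
  = 35 * 0.1 * 3.1 * 266
  = 2886.10 kJ


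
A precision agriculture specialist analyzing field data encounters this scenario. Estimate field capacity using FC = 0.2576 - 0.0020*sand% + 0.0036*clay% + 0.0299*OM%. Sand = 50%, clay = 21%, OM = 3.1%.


FC = 0.2576 - 0.0020*50 + 0.0036*21 + 0.0299*3.1
   = 0.2576 - 0.1000 + 0.0756 + 0.0927
   = 0.3259


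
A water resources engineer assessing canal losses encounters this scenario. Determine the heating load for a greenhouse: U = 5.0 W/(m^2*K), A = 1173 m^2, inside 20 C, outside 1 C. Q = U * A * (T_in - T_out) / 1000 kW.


dT = 20 - (1) = 19 K
Q = U * A * dT
  = 5.0 * 1173 * 19
  = 111435 W = 111.44 kW


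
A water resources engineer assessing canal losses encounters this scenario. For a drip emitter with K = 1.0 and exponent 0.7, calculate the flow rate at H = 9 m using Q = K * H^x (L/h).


Q = K * H^x
  = 1.0 * 9^0.7
  = 1.0 * 4.6555
  = 4.66 L/h


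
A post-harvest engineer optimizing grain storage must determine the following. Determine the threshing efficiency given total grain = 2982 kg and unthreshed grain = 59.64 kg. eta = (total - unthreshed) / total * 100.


eta = (total - unthreshed) / total * 100
    = (2982 - 59.64) / 2982 * 100
    = 2922.36 / 2982 * 100
    = 98%


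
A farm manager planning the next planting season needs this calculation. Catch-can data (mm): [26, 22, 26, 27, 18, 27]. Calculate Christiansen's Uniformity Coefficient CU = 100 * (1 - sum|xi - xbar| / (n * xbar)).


xbar = 146 / 6 = 24.333
sum|xi - xbar| = 17.333
CU = 100 * (1 - 17.333 / (6 * 24.333))
   = 100 * (1 - 0.1187)
   = 88.13%


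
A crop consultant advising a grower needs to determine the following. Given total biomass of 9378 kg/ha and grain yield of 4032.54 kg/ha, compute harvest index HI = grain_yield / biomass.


HI = grain_yield / biomass
   = 4032.54 / 9378
   = 0.43


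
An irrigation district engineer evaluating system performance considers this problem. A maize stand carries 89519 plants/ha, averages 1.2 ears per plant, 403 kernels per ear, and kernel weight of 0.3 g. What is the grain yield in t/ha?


Y = density * ears * kernels * kw
  = 89519 * 1.2 * 403 * 0.3 g/ha
  = 12987416.52 g/ha
  = 12987.42 kg/ha = 12.99 t/ha


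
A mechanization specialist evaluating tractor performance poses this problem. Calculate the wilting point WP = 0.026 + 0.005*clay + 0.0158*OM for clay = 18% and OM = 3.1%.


WP = 0.026 + 0.005*18 + 0.0158*3.1
   = 0.026 + 0.0900 + 0.0490
   = 0.1650


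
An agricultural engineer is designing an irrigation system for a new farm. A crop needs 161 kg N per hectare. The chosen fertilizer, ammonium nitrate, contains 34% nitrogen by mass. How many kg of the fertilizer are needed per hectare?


Rate = N_required / (N_content / 100)
     = 161 / (34 / 100)
     = 161 / 0.34
     = 473.53 kg/ha


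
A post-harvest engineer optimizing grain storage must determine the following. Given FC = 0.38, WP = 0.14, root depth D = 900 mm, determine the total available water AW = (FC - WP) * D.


AW = (FC - WP) * D
   = (0.38 - 0.14) * 900
   = 0.24 * 900
   = 216 mm


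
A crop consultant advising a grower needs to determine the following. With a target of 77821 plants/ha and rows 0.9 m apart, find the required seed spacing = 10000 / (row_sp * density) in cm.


spacing = 10000 / (row_sp * density)
        = 10000 / (0.9 * 77821)
        = 10000 / 70038.90
        = 0.14278 m = 14.28 cm


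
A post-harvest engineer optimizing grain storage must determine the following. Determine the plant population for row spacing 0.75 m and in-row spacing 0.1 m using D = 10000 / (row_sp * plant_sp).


D = 10000 / (row_sp * plant_sp)
  = 10000 / (0.75 * 0.1)
  = 10000 / 0.0750
  = 133333.33 plants/ha


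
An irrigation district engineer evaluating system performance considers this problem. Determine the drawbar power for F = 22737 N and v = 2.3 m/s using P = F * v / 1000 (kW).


P = F * v / 1000
  = 22737 * 2.3 / 1000
  = 52295.10 / 1000
  = 52.30 kW


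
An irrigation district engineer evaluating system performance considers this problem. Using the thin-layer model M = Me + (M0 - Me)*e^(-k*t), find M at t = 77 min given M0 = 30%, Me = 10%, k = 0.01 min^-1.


M = Me + (M0 - Me) * e^(-k*t)
  = 10 + (30 - 10) * e^(-0.01*77)
  = 10 + 20 * e^(-0.770)
  = 10 + 20 * 0.46301
  = 10 + 9.2603
  = 19.26%


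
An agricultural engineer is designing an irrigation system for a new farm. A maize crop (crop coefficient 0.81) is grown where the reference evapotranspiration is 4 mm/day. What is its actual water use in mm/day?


ETc = Kc * ET0
    = 0.81 * 4
    = 3.24 mm/day


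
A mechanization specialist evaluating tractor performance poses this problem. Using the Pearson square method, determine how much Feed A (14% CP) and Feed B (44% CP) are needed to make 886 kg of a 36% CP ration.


parts_A = CP_b - target = 44 - 36 = 8
parts_B = target - CP_a = 36 - 14 = 22
total_parts = 8 + 22 = 30
Feed A = 886 * 8 / 30 = 236.27 kg
Feed B = 886 * 22 / 30 = 649.73 kg

236.27 kg


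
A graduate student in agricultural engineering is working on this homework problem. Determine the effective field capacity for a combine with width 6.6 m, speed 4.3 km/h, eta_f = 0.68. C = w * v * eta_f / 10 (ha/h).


C = w * v * eta_f / 10
  = 6.6 * 4.3 * 0.68 / 10
  = 19.30 / 10
  = 1.93 ha/h


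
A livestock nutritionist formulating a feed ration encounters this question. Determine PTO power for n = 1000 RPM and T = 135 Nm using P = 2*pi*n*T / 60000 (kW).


P = 2*pi*n*T / 60000
  = 2*pi * 1000 * 135 / 60000
  = 848230.02 / 60000
  = 14.14 kW


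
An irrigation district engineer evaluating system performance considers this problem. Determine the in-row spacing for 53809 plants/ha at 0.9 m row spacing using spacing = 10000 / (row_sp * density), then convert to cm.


spacing = 10000 / (row_sp * density)
        = 10000 / (0.9 * 53809)
        = 10000 / 48428.10
        = 0.20649 m = 20.65 cm


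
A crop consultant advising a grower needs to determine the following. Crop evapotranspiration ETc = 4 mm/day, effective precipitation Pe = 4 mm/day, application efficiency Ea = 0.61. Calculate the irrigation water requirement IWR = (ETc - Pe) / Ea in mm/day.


IWR = (ETc - Pe) / Ea
    = (4 - 4) / 0.61
    = 0 / 0.61
    = 0 mm/day


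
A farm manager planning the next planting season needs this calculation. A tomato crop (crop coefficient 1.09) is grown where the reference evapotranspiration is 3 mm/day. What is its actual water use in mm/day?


ETc = Kc * ET0
    = 1.09 * 3
    = 3.27 mm/day


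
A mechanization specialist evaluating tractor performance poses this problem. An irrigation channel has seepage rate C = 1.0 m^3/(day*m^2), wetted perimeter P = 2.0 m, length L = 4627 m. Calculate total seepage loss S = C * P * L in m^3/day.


S = C * P * L
  = 1.0 * 2.0 * 4627
  = 9254 m^3/day


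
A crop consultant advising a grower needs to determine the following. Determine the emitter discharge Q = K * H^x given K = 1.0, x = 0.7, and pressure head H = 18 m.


Q = K * H^x
  = 1.0 * 18^0.7
  = 1.0 * 7.5629
  = 7.56 L/h


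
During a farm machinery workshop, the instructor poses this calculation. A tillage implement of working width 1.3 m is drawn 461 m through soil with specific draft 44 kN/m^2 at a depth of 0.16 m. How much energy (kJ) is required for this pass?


E = k * d * w * L
  = 44 * 0.16 * 1.3 * 461
  = 4219.07 kJ


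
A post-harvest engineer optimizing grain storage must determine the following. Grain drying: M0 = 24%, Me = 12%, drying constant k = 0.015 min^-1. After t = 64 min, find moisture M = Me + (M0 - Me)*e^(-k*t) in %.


M = Me + (M0 - Me) * e^(-k*t)
  = 12 + (24 - 12) * e^(-0.015*64)
  = 12 + 12 * e^(-0.960)
  = 12 + 12 * 0.38289
  = 12 + 4.5947
  = 16.59%


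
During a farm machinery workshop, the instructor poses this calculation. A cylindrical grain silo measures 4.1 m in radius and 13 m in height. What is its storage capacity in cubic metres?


V = pi * r^2 * h
  = pi * 4.1^2 * 13
  = pi * 16.81 * 13
  = 686.53 m^3


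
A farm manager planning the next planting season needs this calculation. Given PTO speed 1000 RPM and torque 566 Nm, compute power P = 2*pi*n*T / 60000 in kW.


P = 2*pi*n*T / 60000
  = 2*pi * 1000 * 566 / 60000
  = 3556282.88 / 60000
  = 59.27 kW


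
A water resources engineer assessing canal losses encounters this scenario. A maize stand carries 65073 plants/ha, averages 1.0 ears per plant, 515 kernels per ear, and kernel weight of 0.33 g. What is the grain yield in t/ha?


Y = density * ears * kernels * kw
  = 65073 * 1.0 * 515 * 0.33 g/ha
  = 11059156.35 g/ha
  = 11059.16 kg/ha = 11.06 t/ha


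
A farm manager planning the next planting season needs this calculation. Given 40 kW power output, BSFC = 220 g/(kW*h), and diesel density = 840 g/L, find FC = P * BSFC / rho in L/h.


FC = P * BSFC / rho_fuel
   = 40 * 220 / 840
   = 8800 / 840
   = 10.48 L/h


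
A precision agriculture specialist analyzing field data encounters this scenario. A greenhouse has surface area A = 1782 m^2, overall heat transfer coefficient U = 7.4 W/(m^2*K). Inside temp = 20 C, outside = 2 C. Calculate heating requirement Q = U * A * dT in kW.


dT = 20 - (2) = 18 K
Q = U * A * dT
  = 7.4 * 1782 * 18
  = 237362.40 W = 237.36 kW


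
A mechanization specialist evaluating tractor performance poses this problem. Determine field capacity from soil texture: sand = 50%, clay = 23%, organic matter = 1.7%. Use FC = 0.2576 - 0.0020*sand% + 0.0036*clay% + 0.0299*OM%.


FC = 0.2576 - 0.0020*50 + 0.0036*23 + 0.0299*1.7
   = 0.2576 - 0.1000 + 0.0828 + 0.0508
   = 0.2912


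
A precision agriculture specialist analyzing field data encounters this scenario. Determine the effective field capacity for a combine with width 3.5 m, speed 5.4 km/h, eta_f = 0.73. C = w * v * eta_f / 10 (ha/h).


C = w * v * eta_f / 10
  = 3.5 * 5.4 * 0.73 / 10
  = 13.80 / 10
  = 1.38 ha/h


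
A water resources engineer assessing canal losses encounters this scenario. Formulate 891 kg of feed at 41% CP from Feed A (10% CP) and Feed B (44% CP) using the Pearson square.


parts_A = CP_b - target = 44 - 41 = 3
parts_B = target - CP_a = 41 - 10 = 31
total_parts = 3 + 31 = 34
Feed A = 891 * 3 / 34 = 78.62 kg
Feed B = 891 * 31 / 34 = 812.38 kg

78.62 kg


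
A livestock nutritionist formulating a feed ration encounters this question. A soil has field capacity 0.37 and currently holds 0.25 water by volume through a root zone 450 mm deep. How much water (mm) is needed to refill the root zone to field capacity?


SMD = (FC - theta) * D
    = (0.37 - 0.25) * 450
    = 0.120 * 450
    = 54 mm


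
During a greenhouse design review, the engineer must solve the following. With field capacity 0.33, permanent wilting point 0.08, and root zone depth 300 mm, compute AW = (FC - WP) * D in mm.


AW = (FC - WP) * D
   = (0.33 - 0.08) * 300
   = 0.25 * 300
   = 75 mm


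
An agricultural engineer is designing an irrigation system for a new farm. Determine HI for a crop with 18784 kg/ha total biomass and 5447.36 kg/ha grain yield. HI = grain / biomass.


HI = grain_yield / biomass
   = 5447.36 / 18784
   = 0.29


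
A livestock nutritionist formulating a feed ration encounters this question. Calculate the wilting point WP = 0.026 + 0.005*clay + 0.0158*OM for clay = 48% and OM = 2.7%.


WP = 0.026 + 0.005*48 + 0.0158*2.7
   = 0.026 + 0.2400 + 0.0427
   = 0.3087


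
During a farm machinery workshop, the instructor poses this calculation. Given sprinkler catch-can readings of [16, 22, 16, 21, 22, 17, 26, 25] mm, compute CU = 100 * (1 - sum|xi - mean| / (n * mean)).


xbar = 165 / 8 = 20.625
sum|xi - xbar| = 25.750
CU = 100 * (1 - 25.750 / (8 * 20.625))
   = 100 * (1 - 0.1561)
   = 84.39%


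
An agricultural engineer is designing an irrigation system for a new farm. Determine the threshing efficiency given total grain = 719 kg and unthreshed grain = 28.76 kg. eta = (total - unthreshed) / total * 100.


eta = (total - unthreshed) / total * 100
    = (719 - 28.76) / 719 * 100
    = 690.24 / 719 * 100
    = 96%


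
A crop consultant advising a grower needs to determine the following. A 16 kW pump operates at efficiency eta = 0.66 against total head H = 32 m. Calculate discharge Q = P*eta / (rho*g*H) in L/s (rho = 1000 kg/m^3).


Q = (P * 1000 * eta) / (rho * g * H)
  = (16 * 1000 * 0.66) / (1000 * 9.81 * 32)
  = 10560 / 313920
  = 0.03364 m^3/s = 33.64 L/s


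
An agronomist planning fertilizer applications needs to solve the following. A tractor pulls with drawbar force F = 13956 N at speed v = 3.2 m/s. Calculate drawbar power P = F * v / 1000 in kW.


P = F * v / 1000
  = 13956 * 3.2 / 1000
  = 44659.20 / 1000
  = 44.66 kW


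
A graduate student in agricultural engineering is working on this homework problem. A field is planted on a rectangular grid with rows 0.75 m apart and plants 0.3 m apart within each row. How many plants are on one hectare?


D = 10000 / (row_sp * plant_sp)
  = 10000 / (0.75 * 0.3)
  = 10000 / 0.2250
  = 44444.44 plants/ha


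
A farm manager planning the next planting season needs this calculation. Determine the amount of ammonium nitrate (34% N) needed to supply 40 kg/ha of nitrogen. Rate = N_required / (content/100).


Rate = N_required / (N_content / 100)
     = 40 / (34 / 100)
     = 40 / 0.34
     = 117.65 kg/ha


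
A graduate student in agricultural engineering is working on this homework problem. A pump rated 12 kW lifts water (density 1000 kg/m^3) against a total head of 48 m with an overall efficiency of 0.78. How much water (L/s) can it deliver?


Q = (P * 1000 * eta) / (rho * g * H)
  = (12 * 1000 * 0.78) / (1000 * 9.81 * 48)
  = 9360 / 470880
  = 0.01988 m^3/s = 19.88 L/s


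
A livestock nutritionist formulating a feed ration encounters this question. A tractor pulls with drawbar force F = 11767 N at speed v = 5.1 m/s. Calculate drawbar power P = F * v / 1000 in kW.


P = F * v / 1000
  = 11767 * 5.1 / 1000
  = 60011.70 / 1000
  = 60.01 kW


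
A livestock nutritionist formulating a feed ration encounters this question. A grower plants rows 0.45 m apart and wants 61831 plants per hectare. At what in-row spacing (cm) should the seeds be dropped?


spacing = 10000 / (row_sp * density)
        = 10000 / (0.45 * 61831)
        = 10000 / 27823.95
        = 0.35940 m = 35.94 cm


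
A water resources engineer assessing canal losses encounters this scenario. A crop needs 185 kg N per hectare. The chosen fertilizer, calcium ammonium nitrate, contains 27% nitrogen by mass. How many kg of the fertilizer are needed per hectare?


Rate = N_required / (N_content / 100)
     = 185 / (27 / 100)
     = 185 / 0.27
     = 685.19 kg/ha


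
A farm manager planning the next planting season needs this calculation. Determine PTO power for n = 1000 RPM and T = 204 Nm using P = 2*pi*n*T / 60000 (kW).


P = 2*pi*n*T / 60000
  = 2*pi * 1000 * 204 / 60000
  = 1281769.80 / 60000
  = 21.36 kW


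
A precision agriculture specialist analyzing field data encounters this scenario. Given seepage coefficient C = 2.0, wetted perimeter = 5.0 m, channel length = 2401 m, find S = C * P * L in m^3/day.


S = C * P * L
  = 2.0 * 5.0 * 2401
  = 24010 m^3/day


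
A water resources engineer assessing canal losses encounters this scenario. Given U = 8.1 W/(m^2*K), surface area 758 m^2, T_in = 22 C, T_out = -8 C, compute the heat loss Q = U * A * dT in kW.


dT = 22 - (-8) = 30 K
Q = U * A * dT
  = 8.1 * 758 * 30
  = 184194 W = 184.19 kW


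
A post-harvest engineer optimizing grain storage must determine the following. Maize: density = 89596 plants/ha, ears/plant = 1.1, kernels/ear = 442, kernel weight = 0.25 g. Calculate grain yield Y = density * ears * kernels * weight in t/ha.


Y = density * ears * kernels * kw
  = 89596 * 1.1 * 442 * 0.25 g/ha
  = 10890393.80 g/ha
  = 10890.39 kg/ha = 10.89 t/ha


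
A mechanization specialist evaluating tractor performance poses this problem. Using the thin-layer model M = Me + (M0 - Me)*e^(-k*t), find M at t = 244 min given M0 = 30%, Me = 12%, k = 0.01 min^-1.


M = Me + (M0 - Me) * e^(-k*t)
  = 12 + (30 - 12) * e^(-0.01*244)
  = 12 + 18 * e^(-2.440)
  = 12 + 18 * 0.08716
  = 12 + 1.5689
  = 13.57%


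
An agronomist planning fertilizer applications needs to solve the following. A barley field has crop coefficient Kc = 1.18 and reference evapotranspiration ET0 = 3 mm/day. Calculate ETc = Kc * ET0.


ETc = Kc * ET0
    = 1.18 * 3
    = 3.54 mm/day


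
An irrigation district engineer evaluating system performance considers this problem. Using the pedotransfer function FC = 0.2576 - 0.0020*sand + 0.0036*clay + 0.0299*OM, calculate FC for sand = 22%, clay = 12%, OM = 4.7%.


FC = 0.2576 - 0.0020*22 + 0.0036*12 + 0.0299*4.7
   = 0.2576 - 0.0440 + 0.0432 + 0.1405
   = 0.3973


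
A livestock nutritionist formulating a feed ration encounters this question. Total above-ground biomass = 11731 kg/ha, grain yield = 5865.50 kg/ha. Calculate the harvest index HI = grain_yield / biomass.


HI = grain_yield / biomass
   = 5865.50 / 11731
   = 0.50


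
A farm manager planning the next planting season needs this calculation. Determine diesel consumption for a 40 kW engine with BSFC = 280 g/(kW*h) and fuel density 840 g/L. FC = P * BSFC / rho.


FC = P * BSFC / rho_fuel
   = 40 * 280 / 840
   = 11200 / 840
   = 13.33 L/h


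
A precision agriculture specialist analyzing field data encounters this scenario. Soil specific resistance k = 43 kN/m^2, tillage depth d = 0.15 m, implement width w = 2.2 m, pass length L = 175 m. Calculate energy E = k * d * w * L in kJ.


E = k * d * w * L
  = 43 * 0.15 * 2.2 * 175
  = 2483.25 kJ


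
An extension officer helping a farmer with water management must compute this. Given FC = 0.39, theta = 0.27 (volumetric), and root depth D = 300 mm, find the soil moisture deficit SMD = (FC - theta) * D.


SMD = (FC - theta) * D
    = (0.39 - 0.27) * 300
    = 0.120 * 300
    = 36 mm


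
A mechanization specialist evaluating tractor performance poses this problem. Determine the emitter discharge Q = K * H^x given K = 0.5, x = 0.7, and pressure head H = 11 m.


Q = K * H^x
  = 0.5 * 11^0.7
  = 0.5 * 5.3577
  = 2.68 L/h


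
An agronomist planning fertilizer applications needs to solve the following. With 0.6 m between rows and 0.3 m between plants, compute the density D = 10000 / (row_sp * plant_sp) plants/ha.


D = 10000 / (row_sp * plant_sp)
  = 10000 / (0.6 * 0.3)
  = 10000 / 0.1800
  = 55555.56 plants/ha


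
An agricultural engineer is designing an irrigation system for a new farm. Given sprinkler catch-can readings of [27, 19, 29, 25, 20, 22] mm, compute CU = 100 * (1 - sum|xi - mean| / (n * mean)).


xbar = 142 / 6 = 23.667
sum|xi - xbar| = 20
CU = 100 * (1 - 20 / (6 * 23.667))
   = 100 * (1 - 0.1408)
   = 85.92%


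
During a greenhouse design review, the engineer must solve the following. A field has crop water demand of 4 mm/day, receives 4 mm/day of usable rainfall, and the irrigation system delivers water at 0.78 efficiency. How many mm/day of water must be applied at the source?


IWR = (ETc - Pe) / Ea
    = (4 - 4) / 0.78
    = 0 / 0.78
    = 0 mm/day


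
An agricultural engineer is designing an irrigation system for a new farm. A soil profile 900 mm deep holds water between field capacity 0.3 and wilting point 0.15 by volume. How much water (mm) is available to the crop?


AW = (FC - WP) * D
   = (0.3 - 0.15) * 900
   = 0.15 * 900
   = 135 mm


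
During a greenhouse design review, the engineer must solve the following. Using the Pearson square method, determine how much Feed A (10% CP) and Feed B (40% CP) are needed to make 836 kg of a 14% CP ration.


parts_A = CP_b - target = 40 - 14 = 26
parts_B = target - CP_a = 14 - 10 = 4
total_parts = 26 + 4 = 30
Feed A = 836 * 26 / 30 = 724.53 kg
Feed B = 836 * 4 / 30 = 111.47 kg

724.53 kg


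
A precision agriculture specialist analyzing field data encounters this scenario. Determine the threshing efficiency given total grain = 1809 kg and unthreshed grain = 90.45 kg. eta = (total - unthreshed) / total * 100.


eta = (total - unthreshed) / total * 100
    = (1809 - 90.45) / 1809 * 100
    = 1718.55 / 1809 * 100
    = 95%


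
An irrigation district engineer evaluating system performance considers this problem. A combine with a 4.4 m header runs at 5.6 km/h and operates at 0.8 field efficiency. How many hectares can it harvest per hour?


C = w * v * eta_f / 10
  = 4.4 * 5.6 * 0.8 / 10
  = 19.71 / 10
  = 1.97 ha/h


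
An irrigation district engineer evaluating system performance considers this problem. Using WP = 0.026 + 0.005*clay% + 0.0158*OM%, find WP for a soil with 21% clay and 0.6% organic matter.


WP = 0.026 + 0.005*21 + 0.0158*0.6
   = 0.026 + 0.1050 + 0.0095
   = 0.1405


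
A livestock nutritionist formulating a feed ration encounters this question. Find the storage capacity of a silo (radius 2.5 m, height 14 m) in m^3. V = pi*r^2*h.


V = pi * r^2 * h
  = pi * 2.5^2 * 14
  = pi * 6.25 * 14
  = 274.89 m^3


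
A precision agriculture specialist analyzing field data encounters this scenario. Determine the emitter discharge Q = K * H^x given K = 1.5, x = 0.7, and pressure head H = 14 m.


Q = K * H^x
  = 1.5 * 14^0.7
  = 1.5 * 6.3429
  = 9.51 L/h


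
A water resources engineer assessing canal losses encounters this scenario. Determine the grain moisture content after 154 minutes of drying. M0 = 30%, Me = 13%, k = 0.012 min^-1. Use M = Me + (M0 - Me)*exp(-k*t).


M = Me + (M0 - Me) * e^(-k*t)
  = 13 + (30 - 13) * e^(-0.012*154)
  = 13 + 17 * e^(-1.848)
  = 13 + 17 * 0.15755
  = 13 + 2.6784
  = 15.68%


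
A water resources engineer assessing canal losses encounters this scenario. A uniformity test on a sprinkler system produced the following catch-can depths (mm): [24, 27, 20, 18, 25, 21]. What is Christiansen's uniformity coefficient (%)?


xbar = 135 / 6 = 22.500
sum|xi - xbar| = 17
CU = 100 * (1 - 17 / (6 * 22.500))
   = 100 * (1 - 0.1259)
   = 87.41%


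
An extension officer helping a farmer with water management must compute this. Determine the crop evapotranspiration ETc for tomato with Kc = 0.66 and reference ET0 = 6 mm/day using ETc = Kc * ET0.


ETc = Kc * ET0
    = 0.66 * 6
    = 3.96 mm/day


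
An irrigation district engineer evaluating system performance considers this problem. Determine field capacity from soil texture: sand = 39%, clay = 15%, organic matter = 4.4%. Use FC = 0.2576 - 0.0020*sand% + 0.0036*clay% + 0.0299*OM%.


FC = 0.2576 - 0.0020*39 + 0.0036*15 + 0.0299*4.4
   = 0.2576 - 0.0780 + 0.0540 + 0.1316
   = 0.3652


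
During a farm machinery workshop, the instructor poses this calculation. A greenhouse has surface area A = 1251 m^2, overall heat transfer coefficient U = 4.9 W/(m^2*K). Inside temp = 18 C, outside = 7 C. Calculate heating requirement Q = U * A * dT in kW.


dT = 18 - (7) = 11 K
Q = U * A * dT
  = 4.9 * 1251 * 11
  = 67428.90 W = 67.43 kW


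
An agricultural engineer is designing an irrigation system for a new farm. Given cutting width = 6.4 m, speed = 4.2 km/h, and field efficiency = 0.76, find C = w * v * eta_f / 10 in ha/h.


C = w * v * eta_f / 10
  = 6.4 * 4.2 * 0.76 / 10
  = 20.43 / 10
  = 2.04 ha/h


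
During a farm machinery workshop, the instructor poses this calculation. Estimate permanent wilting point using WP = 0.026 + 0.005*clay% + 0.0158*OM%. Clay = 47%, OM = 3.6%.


WP = 0.026 + 0.005*47 + 0.0158*3.6
   = 0.026 + 0.2350 + 0.0569
   = 0.3179


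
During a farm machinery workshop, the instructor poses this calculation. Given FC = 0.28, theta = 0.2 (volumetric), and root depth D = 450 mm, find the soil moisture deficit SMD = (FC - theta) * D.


SMD = (FC - theta) * D
    = (0.28 - 0.2) * 450
    = 0.080 * 450
    = 36 mm


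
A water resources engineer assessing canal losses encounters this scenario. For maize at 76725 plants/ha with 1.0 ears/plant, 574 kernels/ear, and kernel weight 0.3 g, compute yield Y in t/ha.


Y = density * ears * kernels * kw
  = 76725 * 1.0 * 574 * 0.3 g/ha
  = 13212045 g/ha
  = 13212.05 kg/ha = 13.21 t/ha


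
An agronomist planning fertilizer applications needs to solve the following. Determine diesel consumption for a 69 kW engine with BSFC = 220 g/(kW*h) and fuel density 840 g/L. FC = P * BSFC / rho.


FC = P * BSFC / rho_fuel
   = 69 * 220 / 840
   = 15180 / 840
   = 18.07 L/h


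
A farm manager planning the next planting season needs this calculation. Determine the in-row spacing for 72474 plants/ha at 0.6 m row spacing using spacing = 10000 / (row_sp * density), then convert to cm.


spacing = 10000 / (row_sp * density)
        = 10000 / (0.6 * 72474)
        = 10000 / 43484.40
        = 0.22997 m = 23.00 cm


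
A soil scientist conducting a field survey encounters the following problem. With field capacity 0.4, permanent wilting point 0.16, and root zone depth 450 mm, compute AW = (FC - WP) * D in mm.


AW = (FC - WP) * D
   = (0.4 - 0.16) * 450
   = 0.24 * 450
   = 108 mm


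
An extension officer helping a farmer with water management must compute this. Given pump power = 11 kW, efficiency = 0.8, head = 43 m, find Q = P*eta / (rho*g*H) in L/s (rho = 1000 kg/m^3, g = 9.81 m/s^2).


Q = (P * 1000 * eta) / (rho * g * H)
  = (11 * 1000 * 0.8) / (1000 * 9.81 * 43)
  = 8800 / 421830
  = 0.02086 m^3/s = 20.86 L/s


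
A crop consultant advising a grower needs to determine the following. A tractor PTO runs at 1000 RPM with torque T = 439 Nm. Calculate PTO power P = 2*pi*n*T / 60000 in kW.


P = 2*pi*n*T / 60000
  = 2*pi * 1000 * 439 / 60000
  = 2758318.35 / 60000
  = 45.97 kW


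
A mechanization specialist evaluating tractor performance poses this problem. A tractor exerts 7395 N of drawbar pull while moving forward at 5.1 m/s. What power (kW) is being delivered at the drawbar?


P = F * v / 1000
  = 7395 * 5.1 / 1000
  = 37714.50 / 1000
  = 37.71 kW


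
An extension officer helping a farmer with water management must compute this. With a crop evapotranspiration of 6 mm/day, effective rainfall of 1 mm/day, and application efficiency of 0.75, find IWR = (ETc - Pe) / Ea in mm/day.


IWR = (ETc - Pe) / Ea
    = (6 - 1) / 0.75
    = 5 / 0.75
    = 6.67 mm/day


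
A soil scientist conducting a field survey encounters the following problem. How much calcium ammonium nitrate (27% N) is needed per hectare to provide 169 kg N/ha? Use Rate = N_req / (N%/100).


Rate = N_required / (N_content / 100)
     = 169 / (27 / 100)
     = 169 / 0.27
     = 625.93 kg/ha


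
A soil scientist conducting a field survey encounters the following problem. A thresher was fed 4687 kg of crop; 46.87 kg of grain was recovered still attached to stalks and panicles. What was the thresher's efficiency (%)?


eta = (total - unthreshed) / total * 100
    = (4687 - 46.87) / 4687 * 100
    = 4640.13 / 4687 * 100
    = 99%


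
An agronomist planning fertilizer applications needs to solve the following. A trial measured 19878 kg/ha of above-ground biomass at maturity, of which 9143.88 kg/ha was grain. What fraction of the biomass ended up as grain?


HI = grain_yield / biomass
   = 9143.88 / 19878
   = 0.46


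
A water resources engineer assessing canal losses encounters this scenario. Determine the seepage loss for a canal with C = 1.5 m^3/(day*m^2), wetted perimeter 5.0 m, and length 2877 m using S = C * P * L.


S = C * P * L
  = 1.5 * 5.0 * 2877
  = 21577.50 m^3/day


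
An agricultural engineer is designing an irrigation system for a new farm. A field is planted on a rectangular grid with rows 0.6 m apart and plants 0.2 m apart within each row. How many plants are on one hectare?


D = 10000 / (row_sp * plant_sp)
  = 10000 / (0.6 * 0.2)
  = 10000 / 0.1200
  = 83333.33 plants/ha


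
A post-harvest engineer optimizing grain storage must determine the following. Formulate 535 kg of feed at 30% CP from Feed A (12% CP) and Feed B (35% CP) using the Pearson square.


parts_A = CP_b - target = 35 - 30 = 5
parts_B = target - CP_a = 30 - 12 = 18
total_parts = 5 + 18 = 23
Feed A = 535 * 5 / 23 = 116.30 kg
Feed B = 535 * 18 / 23 = 418.70 kg

116.30 kg


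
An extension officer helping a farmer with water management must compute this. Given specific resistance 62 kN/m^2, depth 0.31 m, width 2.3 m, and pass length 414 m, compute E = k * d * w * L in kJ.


E = k * d * w * L
  = 62 * 0.31 * 2.3 * 414
  = 18301.28 kJ


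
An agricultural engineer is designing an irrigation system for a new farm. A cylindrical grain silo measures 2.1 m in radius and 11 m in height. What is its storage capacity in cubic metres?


V = pi * r^2 * h
  = pi * 2.1^2 * 11
  = pi * 4.41 * 11
  = 152.40 m^3


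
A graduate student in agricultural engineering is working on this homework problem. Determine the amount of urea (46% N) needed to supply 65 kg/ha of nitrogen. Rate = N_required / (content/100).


Rate = N_required / (N_content / 100)
     = 65 / (46 / 100)
     = 65 / 0.46
     = 141.30 kg/ha


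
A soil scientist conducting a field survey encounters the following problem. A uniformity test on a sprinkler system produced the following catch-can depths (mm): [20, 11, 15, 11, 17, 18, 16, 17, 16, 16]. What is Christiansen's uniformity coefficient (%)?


xbar = 157 / 10 = 15.700
sum|xi - xbar| = 20.200
CU = 100 * (1 - 20.200 / (10 * 15.700))
   = 100 * (1 - 0.1287)
   = 87.13%


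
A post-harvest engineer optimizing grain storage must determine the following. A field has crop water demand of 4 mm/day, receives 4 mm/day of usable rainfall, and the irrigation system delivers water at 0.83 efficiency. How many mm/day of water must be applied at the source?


IWR = (ETc - Pe) / Ea
    = (4 - 4) / 0.83
    = 0 / 0.83
    = 0 mm/day


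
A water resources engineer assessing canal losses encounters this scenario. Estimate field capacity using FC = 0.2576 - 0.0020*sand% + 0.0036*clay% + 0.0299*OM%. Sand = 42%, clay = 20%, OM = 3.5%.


FC = 0.2576 - 0.0020*42 + 0.0036*20 + 0.0299*3.5
   = 0.2576 - 0.0840 + 0.0720 + 0.1047
   = 0.3503


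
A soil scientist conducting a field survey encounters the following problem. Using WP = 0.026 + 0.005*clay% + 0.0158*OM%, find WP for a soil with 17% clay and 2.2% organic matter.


WP = 0.026 + 0.005*17 + 0.0158*2.2
   = 0.026 + 0.0850 + 0.0348
   = 0.1458


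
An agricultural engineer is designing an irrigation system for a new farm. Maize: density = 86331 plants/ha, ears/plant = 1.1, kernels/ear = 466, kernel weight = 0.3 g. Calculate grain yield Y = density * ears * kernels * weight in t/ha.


Y = density * ears * kernels * kw
  = 86331 * 1.1 * 466 * 0.3 g/ha
  = 13275981.18 g/ha
  = 13275.98 kg/ha = 13.28 t/ha


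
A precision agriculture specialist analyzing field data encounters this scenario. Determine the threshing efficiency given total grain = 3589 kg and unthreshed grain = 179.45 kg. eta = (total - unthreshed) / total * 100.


eta = (total - unthreshed) / total * 100
    = (3589 - 179.45) / 3589 * 100
    = 3409.55 / 3589 * 100
    = 95%


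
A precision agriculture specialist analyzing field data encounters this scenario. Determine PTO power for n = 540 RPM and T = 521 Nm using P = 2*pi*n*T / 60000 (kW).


P = 2*pi*n*T / 60000
  = 2*pi * 540 * 521 / 60000
  = 1767711.35 / 60000
  = 29.46 kW


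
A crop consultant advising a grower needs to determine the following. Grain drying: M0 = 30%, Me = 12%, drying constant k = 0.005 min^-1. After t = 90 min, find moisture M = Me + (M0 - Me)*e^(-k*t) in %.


M = Me + (M0 - Me) * e^(-k*t)
  = 12 + (30 - 12) * e^(-0.005*90)
  = 12 + 18 * e^(-0.450)
  = 12 + 18 * 0.63763
  = 12 + 11.4773
  = 23.48%


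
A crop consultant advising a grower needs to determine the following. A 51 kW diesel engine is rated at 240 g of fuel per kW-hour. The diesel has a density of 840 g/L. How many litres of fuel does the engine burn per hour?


FC = P * BSFC / rho_fuel
   = 51 * 240 / 840
   = 12240 / 840
   = 14.57 L/h


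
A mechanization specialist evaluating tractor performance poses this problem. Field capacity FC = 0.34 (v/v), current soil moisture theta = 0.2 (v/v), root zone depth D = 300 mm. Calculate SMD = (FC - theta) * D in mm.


SMD = (FC - theta) * D
    = (0.34 - 0.2) * 300
    = 0.140 * 300
    = 42 mm


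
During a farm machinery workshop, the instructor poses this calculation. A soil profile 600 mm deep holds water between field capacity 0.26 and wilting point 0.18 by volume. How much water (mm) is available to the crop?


AW = (FC - WP) * D
   = (0.26 - 0.18) * 600
   = 0.08 * 600
   = 48 mm


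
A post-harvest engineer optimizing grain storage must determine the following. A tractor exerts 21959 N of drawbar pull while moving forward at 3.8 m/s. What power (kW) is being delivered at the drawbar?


P = F * v / 1000
  = 21959 * 3.8 / 1000
  = 83444.20 / 1000
  = 83.44 kW


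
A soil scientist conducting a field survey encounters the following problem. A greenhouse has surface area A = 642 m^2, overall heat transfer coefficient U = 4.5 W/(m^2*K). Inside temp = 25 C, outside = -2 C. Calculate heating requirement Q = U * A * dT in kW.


dT = 25 - (-2) = 27 K
Q = U * A * dT
  = 4.5 * 642 * 27
  = 78003 W = 78.00 kW


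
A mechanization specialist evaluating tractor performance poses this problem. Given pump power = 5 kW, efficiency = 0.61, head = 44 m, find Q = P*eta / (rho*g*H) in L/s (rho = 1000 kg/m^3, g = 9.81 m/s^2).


Q = (P * 1000 * eta) / (rho * g * H)
  = (5 * 1000 * 0.61) / (1000 * 9.81 * 44)
  = 3050 / 431640
  = 0.00707 m^3/s = 7.07 L/s


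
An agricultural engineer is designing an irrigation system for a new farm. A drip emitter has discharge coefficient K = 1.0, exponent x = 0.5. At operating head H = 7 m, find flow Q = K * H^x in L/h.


Q = K * H^x
  = 1.0 * 7^0.5
  = 1.0 * 2.6458
  = 2.65 L/h


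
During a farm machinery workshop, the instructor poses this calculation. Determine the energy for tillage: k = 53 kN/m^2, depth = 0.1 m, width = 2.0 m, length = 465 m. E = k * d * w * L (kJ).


E = k * d * w * L
  = 53 * 0.1 * 2.0 * 465
  = 4929 kJ


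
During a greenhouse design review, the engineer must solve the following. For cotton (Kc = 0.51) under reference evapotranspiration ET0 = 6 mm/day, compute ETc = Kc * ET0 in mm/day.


ETc = Kc * ET0
    = 0.51 * 6
    = 3.06 mm/day


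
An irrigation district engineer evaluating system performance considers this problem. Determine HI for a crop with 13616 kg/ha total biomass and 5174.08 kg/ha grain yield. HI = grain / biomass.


HI = grain_yield / biomass
   = 5174.08 / 13616
   = 0.38


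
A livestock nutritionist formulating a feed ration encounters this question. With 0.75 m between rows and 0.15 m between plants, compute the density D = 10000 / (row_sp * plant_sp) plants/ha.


D = 10000 / (row_sp * plant_sp)
  = 10000 / (0.75 * 0.15)
  = 10000 / 0.1125
  = 88888.89 plants/ha


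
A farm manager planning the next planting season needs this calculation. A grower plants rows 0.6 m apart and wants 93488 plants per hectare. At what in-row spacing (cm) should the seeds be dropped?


spacing = 10000 / (row_sp * density)
        = 10000 / (0.6 * 93488)
        = 10000 / 56092.80
        = 0.17828 m = 17.83 cm


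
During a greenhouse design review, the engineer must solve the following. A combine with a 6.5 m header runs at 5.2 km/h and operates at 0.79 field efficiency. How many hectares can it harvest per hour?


C = w * v * eta_f / 10
  = 6.5 * 5.2 * 0.79 / 10
  = 26.70 / 10
  = 2.67 ha/h


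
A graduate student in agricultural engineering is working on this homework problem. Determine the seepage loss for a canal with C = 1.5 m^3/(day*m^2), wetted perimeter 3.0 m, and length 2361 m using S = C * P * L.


S = C * P * L
  = 1.5 * 3.0 * 2361
  = 10624.50 m^3/day


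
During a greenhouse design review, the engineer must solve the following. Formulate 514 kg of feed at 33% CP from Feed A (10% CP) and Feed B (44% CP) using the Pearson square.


parts_A = CP_b - target = 44 - 33 = 11
parts_B = target - CP_a = 33 - 10 = 23
total_parts = 11 + 23 = 34
Feed A = 514 * 11 / 34 = 166.29 kg
Feed B = 514 * 23 / 34 = 347.71 kg

166.29 kg


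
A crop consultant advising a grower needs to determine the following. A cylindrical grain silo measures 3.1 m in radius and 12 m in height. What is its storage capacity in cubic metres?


V = pi * r^2 * h
  = pi * 3.1^2 * 12
  = pi * 9.61 * 12
  = 362.29 m^3


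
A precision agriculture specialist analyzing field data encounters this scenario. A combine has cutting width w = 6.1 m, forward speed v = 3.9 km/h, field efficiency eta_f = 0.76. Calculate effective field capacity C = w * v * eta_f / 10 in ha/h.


C = w * v * eta_f / 10
  = 6.1 * 3.9 * 0.76 / 10
  = 18.08 / 10
  = 1.81 ha/h


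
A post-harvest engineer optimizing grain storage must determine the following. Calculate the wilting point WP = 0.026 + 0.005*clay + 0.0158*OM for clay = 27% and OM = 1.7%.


WP = 0.026 + 0.005*27 + 0.0158*1.7
   = 0.026 + 0.1350 + 0.0269
   = 0.1879


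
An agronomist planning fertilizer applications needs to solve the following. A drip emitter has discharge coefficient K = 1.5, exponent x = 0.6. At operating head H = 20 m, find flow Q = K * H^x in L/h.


Q = K * H^x
  = 1.5 * 20^0.6
  = 1.5 * 6.0342
  = 9.05 L/h


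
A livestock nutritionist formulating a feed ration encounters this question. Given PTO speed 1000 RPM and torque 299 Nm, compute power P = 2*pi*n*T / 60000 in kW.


P = 2*pi*n*T / 60000
  = 2*pi * 1000 * 299 / 60000
  = 1878672.41 / 60000
  = 31.31 kW


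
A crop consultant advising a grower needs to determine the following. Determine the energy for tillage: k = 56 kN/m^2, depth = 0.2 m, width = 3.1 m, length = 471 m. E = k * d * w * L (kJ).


E = k * d * w * L
  = 56 * 0.2 * 3.1 * 471
  = 16353.12 kJ


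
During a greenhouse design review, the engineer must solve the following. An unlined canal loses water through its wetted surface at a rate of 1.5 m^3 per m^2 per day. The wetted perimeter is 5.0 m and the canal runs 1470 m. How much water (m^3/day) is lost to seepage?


S = C * P * L
  = 1.5 * 5.0 * 1470
  = 11025 m^3/day


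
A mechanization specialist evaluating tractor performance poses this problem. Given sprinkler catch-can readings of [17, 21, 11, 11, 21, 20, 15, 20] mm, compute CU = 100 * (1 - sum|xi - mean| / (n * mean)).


xbar = 136 / 8 = 17
sum|xi - xbar| = 28
CU = 100 * (1 - 28 / (8 * 17))
   = 100 * (1 - 0.2059)
   = 79.41%


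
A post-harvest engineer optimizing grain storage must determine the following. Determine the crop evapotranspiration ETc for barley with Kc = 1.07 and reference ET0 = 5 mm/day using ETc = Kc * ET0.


ETc = Kc * ET0
    = 1.07 * 5
    = 5.35 mm/day
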